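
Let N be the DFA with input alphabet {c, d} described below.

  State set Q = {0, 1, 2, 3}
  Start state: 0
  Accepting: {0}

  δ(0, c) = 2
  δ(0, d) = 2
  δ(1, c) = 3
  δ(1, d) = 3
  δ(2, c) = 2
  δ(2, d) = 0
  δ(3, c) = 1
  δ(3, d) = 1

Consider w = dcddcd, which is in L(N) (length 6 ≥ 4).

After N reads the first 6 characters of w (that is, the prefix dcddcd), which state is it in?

State sequence: 0 -d-> 2 -c-> 2 -d-> 0 -d-> 2 -c-> 2 -d-> 0

After reading 6 characters, N is in state 0.

0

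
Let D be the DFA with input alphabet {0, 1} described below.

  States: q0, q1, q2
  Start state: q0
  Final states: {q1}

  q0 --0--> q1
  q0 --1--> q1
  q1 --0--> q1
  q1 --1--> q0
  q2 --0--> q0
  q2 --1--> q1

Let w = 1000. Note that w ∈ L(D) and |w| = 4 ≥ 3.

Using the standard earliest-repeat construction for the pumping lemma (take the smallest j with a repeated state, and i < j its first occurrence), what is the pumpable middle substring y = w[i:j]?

State sequence: q0 -1-> q1 -0-> q1 -0-> q1 -0-> q1
First repeat at step 2: q1 was already visited.

So i = 1, j = 2, giving x = w[0:1] = 1, y = w[1:2] = 0, z = w[2:4] = 00.
Check: |xy| = 2 ≤ 3 and |y| = 1 ≥ 1. Reading y takes D from q1 back to q1, so every xyⁱz is accepted.

0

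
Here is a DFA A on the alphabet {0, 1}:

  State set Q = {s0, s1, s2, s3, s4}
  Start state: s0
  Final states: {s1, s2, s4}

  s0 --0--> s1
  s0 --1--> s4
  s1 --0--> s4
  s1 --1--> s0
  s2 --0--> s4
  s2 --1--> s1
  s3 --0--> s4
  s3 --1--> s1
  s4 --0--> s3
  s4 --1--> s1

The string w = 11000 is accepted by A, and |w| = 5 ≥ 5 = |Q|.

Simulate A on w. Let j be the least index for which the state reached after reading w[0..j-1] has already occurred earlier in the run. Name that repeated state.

Run of A on w = 1 1 0 0 0:
  step 0: s0  (start)
  step 1: s4  (read 1: s0→s4)
  step 2: s1  (read 1: s4→s1)
  step 3: s4  (read 0: s1→s4)   ← first repeat (s4 seen earlier)
  step 4: s3  (read 0: s4→s3)
  step 5: s4  (read 0: s3→s4)

The earliest repeat is at step j = 3: A is in s4, which it already visited at step i = 1.

s4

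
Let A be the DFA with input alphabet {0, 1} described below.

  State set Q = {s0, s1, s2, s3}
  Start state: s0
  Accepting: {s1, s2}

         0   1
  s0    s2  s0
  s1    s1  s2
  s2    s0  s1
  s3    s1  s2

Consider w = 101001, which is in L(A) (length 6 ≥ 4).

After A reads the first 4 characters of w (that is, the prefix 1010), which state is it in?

s1

State sequence: s0 -1-> s0 -0-> s2 -1-> s1 -0-> s1

After reading 4 characters, A is in state s1.
(This kind of state-tracing is the core of the pumping-lemma construction: with 4 states, pigeonhole forces a repeat within the first 4 steps.)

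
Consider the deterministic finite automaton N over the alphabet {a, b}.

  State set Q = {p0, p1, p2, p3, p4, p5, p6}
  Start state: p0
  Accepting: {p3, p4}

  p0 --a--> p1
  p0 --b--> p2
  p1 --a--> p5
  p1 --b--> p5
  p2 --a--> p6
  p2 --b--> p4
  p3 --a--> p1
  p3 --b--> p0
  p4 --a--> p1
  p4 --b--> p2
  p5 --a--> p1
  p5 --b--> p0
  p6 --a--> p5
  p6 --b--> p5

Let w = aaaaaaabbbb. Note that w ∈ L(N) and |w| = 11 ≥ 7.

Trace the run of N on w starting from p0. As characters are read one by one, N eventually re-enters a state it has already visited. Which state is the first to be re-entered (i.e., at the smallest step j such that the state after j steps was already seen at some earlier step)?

Run of N on w = a a a a a a a b b b b:
  step 0: p0  (start)
  step 1: p1  (read a: p0→p1)
  step 2: p5  (read a: p1→p5)
  step 3: p1  (read a: p5→p1)   ← first repeat (p1 seen earlier)
  step 4: p5  (read a: p1→p5)
  step 5: p1  (read a: p5→p1)
  step 6: p5  (read a: p1→p5)
  step 7: p1  (read a: p5→p1)
  step 8: p5  (read b: p1→p5)
  step 9: p0  (read b: p5→p0)
  step 10: p2  (read b: p0→p2)
  step 11: p4  (read b: p2→p4)

The earliest repeat is at step j = 3: N is in p1, which it already visited at step i = 1.
With |Q| = 7, pigeonhole forces a state repeat no later than step 7; the substring read between the first and second visits to that state can be pumped.

p1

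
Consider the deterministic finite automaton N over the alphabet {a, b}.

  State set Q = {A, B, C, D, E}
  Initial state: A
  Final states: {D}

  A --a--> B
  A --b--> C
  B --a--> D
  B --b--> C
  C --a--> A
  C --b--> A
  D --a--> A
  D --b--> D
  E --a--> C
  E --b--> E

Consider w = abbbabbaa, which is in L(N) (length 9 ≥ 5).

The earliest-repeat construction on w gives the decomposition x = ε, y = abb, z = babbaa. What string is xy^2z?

abbabbbabbaa

xy^2z = ε·abb·abb·babbaa = abbabbbabbaa.
Reading y = abb takes N from A back to A, so after x·y·y the machine is still in A, and z then leads to the accepting state D. Hence abbabbbabbaa ∈ L(N).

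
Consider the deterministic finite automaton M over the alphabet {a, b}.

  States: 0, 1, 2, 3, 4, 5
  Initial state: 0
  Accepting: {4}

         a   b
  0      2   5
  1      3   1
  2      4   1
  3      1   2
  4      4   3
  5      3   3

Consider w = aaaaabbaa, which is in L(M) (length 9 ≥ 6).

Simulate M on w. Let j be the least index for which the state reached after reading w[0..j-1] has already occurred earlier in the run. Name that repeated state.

Run of M on w = a a a a a b b a a:
  step 0: 0  (start)
  step 1: 2  (read a: 0→2)
  step 2: 4  (read a: 2→4)
  step 3: 4  (read a: 4→4)   ← first repeat (4 seen earlier)
  step 4: 4  (read a: 4→4)
  step 5: 4  (read a: 4→4)
  step 6: 3  (read b: 4→3)
  step 7: 2  (read b: 3→2)
  step 8: 4  (read a: 2→4)
  step 9: 4  (read a: 4→4)

The earliest repeat is at step j = 3: M is in 4, which it already visited at step i = 2.
The DFA has 6 states, so the proof of the pumping lemma guarantees a repeated state among the first 6+1 visited; the segment between the two visits is the pumpable y.

4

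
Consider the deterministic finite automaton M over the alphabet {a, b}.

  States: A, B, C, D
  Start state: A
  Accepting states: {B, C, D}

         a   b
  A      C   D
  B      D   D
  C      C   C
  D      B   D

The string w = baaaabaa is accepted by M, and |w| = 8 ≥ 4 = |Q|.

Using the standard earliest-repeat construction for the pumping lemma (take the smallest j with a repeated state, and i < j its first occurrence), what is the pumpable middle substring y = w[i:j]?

aa

State sequence: A -b-> D -a-> B -a-> D -a-> B -a-> D -b-> D -a-> B -a-> D
First repeat at step 3: D was already visited.

So i = 1, j = 3, giving x = w[0:1] = b, y = w[1:3] = aa, z = w[3:8] = aabaa.
Check: |xy| = 3 ≤ 4 and |y| = 2 ≥ 1. Reading y takes M from D back to D, so every xyⁱz is accepted.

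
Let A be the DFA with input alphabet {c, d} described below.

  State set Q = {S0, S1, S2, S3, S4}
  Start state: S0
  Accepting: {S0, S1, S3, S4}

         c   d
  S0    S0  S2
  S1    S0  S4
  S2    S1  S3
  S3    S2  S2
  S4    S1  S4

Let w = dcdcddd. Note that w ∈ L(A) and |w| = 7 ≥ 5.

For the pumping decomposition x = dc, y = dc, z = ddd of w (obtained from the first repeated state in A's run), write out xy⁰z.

xy⁰z = xz = dc·ddd = dcddd.
Reading y = dc takes A from S1 back to S1, so after x the machine is still in S1, and z then leads to the accepting state S4. Hence dcddd ∈ L(A).

dcddd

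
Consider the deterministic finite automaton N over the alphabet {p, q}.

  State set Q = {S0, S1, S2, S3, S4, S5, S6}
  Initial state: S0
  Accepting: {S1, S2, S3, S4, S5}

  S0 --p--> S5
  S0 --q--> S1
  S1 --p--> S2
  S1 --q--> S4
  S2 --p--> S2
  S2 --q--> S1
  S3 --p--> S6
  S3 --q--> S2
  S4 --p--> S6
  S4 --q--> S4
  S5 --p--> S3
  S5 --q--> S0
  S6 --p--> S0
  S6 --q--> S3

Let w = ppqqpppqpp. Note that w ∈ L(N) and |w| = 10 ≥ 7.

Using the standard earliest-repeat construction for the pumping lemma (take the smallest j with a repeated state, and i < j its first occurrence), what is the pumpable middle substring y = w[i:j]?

qp

State sequence: S0 -p-> S5 -p-> S3 -q-> S2 -q-> S1 -p-> S2 -p-> S2 -p-> S2 -q-> S1 -p-> S2 -p-> S2
First repeat at step 5: S2 was already visited.

So i = 3, j = 5, giving x = w[0:3] = ppq, y = w[3:5] = qp, z = w[5:10] = ppqpp.
Check: |xy| = 5 ≤ 7 and |y| = 2 ≥ 1. Reading y takes N from S2 back to S2, so every xyⁱz is accepted.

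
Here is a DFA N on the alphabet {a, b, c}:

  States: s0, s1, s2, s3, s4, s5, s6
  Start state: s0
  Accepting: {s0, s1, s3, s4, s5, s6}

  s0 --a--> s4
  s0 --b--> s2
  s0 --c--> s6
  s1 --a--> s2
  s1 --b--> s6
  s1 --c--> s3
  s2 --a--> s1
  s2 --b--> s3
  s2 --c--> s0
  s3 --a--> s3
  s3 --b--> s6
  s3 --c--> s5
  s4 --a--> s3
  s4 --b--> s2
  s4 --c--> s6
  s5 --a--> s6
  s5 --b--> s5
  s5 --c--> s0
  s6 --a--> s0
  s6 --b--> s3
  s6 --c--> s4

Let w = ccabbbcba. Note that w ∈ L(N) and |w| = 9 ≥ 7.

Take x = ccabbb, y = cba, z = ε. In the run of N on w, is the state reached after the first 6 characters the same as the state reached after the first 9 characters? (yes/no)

Run of N on the first 9 characters of w = c c a b b b c b a:
  step 0: s0  (start)
  step 1: s6  (read c: s0→s6)
  step 2: s4  (read c: s6→s4)
  step 3: s3  (read a: s4→s3)
  step 4: s6  (read b: s3→s6)
  step 5: s3  (read b: s6→s3)
  step 6: s6  (read b: s3→s6)
  step 7: s4  (read c: s6→s4)
  step 8: s2  (read b: s4→s2)
  step 9: s1  (read a: s2→s1)

After x (step 6): s6. After xy (step 9): s1.
They differ (s6 ≠ s1), so y is not a cycle from the state after x; this split is not the one the pumping-lemma construction produces, and pumping y need not keep the string in L(N).

no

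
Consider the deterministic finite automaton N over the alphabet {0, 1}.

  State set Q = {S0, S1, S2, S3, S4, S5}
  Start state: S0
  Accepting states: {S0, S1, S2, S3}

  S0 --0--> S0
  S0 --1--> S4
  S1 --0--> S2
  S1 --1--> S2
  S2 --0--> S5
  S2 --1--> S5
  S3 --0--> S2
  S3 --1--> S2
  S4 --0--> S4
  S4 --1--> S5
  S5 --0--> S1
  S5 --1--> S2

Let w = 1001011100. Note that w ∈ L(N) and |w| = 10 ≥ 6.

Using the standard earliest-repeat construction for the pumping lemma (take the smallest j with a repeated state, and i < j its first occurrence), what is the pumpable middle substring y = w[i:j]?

State sequence: S0 -1-> S4 -0-> S4 -0-> S4 -1-> S5 -0-> S1 -1-> S2 -1-> S5 -1-> S2 -0-> S5 -0-> S1
First repeat at step 2: S4 was already visited.

So i = 1, j = 2, giving x = w[0:1] = 1, y = w[1:2] = 0, z = w[2:10] = 01011100.
Check: |xy| = 2 ≤ 6 and |y| = 1 ≥ 1. Reading y takes N from S4 back to S4, so every xyⁱz is accepted.

0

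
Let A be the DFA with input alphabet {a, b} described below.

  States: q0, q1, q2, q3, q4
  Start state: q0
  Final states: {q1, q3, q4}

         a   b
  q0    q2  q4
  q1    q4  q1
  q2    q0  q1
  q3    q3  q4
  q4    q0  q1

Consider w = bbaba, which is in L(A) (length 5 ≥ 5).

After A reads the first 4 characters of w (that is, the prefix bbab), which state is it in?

Run of A on the first 4 characters of w = b b a b:
  step 0: q0  (start)
  step 1: q4  (read b: q0→q4)
  step 2: q1  (read b: q4→q1)
  step 3: q4  (read a: q1→q4)
  step 4: q1  (read b: q4→q1)

After reading 4 characters, A is in state q1.
(This kind of state-tracing is the core of the pumping-lemma construction: with 5 states, pigeonhole forces a repeat within the first 5 steps.)

q1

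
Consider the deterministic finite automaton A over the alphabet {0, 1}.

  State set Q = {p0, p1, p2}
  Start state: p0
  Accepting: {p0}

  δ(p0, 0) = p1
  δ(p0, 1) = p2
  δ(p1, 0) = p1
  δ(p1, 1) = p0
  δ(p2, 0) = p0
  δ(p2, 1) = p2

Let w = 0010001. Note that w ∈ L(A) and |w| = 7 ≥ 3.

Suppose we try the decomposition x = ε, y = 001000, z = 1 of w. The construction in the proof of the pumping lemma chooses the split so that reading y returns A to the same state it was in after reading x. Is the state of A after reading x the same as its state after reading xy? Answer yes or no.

no

Run of A on the first 6 characters of w = 0 0 1 0 0 0:
  step 0: p0  (start)
  step 1: p1  (read 0: p0→p1)
  step 2: p1  (read 0: p1→p1)
  step 3: p0  (read 1: p1→p0)
  step 4: p1  (read 0: p0→p1)
  step 5: p1  (read 0: p1→p1)
  step 6: p1  (read 0: p1→p1)

After x (step 0): p0. After xy (step 6): p1.
They differ (p0 ≠ p1), so y is not a cycle from the state after x; this split is not the one the pumping-lemma construction produces, and pumping y need not keep the string in L(A).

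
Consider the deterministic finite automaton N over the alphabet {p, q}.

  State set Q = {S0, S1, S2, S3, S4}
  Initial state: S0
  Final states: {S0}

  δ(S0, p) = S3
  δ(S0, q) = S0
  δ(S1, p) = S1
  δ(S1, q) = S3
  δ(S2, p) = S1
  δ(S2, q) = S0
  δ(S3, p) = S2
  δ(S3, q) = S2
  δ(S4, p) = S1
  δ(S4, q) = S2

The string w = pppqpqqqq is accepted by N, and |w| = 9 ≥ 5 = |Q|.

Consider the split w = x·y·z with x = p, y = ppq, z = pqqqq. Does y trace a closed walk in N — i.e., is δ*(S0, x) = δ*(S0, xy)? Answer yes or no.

Run of N on the first 4 characters of w = p p p q:
  step 0: S0  (start)
  step 1: S3  (read p: S0→S3)
  step 2: S2  (read p: S3→S2)
  step 3: S1  (read p: S2→S1)
  step 4: S3  (read q: S1→S3)

After x (step 1): S3. After xy (step 4): S3.
They match, so y = ppq drives N around a cycle from S3 back to itself; pumping y any number of times keeps N in S3 before reading z, and xyⁱz ∈ L(N) for every i ≥ 0.

yes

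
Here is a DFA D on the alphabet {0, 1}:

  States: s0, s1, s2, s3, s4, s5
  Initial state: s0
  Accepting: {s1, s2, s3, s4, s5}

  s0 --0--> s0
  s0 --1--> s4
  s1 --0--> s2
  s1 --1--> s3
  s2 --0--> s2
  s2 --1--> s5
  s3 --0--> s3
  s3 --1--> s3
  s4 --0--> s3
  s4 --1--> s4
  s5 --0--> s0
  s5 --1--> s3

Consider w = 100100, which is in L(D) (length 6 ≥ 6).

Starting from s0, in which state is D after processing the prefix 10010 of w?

State sequence: s0 -1-> s4 -0-> s3 -0-> s3 -1-> s3 -0-> s3

After reading 5 characters, D is in state s3.

s3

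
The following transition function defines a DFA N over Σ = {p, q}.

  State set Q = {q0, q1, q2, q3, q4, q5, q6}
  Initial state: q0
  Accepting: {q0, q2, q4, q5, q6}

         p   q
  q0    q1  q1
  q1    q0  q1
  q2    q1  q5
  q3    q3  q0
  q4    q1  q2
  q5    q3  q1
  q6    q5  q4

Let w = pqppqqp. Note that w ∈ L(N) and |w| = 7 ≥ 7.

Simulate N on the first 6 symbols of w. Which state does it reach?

q1

State sequence: q0 -p-> q1 -q-> q1 -p-> q0 -p-> q1 -q-> q1 -q-> q1

After reading 6 characters, N is in state q1.
(This kind of state-tracing is the core of the pumping-lemma construction: with 7 states, pigeonhole forces a repeat within the first 7 steps.)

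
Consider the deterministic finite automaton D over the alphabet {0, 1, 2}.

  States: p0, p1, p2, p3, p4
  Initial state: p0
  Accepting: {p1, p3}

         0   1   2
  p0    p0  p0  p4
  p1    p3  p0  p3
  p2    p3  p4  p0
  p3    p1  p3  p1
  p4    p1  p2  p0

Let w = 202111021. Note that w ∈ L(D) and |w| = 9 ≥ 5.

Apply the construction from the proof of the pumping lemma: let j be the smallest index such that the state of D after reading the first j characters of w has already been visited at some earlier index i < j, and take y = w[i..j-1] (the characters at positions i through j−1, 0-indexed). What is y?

1

Run of D on w = 2 0 2 1 1 1 0 2 1:
  step 0: p0  (start)
  step 1: p4  (read 2: p0→p4)
  step 2: p1  (read 0: p4→p1)
  step 3: p3  (read 2: p1→p3)
  step 4: p3  (read 1: p3→p3)   ← first repeat (p3 seen earlier)
  step 5: p3  (read 1: p3→p3)
  step 6: p3  (read 1: p3→p3)
  step 7: p1  (read 0: p3→p1)
  step 8: p3  (read 2: p1→p3)
  step 9: p3  (read 1: p3→p3)

So i = 3, j = 4, giving x = w[0:3] = 202, y = w[3:4] = 1, z = w[4:9] = 11021.
Check: |xy| = 4 ≤ 5 and |y| = 1 ≥ 1. Reading y takes D from p3 back to p3, so every xyⁱz is accepted.
Since D has 5 states, any run of length ≥ 5 visits 5+1 states, so by pigeonhole some state repeats within the first 5 steps — that repeat gives the pumpable loop.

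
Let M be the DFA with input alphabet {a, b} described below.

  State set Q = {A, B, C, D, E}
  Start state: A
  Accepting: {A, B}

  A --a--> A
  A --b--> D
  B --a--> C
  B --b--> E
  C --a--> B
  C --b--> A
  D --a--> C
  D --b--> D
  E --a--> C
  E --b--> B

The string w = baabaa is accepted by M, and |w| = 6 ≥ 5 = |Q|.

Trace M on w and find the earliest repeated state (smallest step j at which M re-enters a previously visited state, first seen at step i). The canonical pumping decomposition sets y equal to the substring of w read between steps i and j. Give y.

aba

State sequence: A -b-> D -a-> C -a-> B -b-> E -a-> C -a-> B
First repeat at step 5: C was already visited.

So i = 2, j = 5, giving x = w[0:2] = ba, y = w[2:5] = aba, z = w[5:6] = a.
Check: |xy| = 5 ≤ 5 and |y| = 3 ≥ 1. Reading y takes M from C back to C, so every xyⁱz is accepted.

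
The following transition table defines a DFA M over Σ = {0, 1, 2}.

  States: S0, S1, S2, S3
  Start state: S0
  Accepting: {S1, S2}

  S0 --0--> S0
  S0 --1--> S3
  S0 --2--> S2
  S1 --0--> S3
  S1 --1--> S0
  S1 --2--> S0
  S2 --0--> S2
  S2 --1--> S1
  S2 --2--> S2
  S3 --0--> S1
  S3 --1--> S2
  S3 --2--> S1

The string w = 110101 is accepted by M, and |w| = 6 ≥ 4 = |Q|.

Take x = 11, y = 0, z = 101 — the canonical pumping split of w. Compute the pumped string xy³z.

xy^3z = 11·0·0·0·101 = 11000101.
Reading y = 0 takes M from S2 back to S2, so after x·y·y·y the machine is still in S2, and z then leads to the accepting state S2. Hence 11000101 ∈ L(M).

11000101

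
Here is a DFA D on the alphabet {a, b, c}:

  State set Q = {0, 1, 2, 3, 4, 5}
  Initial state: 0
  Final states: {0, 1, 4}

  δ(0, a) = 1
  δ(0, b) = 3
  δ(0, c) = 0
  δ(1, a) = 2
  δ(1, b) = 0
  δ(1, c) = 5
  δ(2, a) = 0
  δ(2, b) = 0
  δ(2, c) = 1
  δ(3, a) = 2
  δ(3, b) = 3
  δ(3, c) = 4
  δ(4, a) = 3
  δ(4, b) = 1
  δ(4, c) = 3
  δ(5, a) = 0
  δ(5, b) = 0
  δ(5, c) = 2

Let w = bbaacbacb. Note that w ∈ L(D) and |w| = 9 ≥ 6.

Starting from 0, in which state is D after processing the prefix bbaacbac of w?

Run of D on the first 8 characters of w = b b a a c b a c:
  step 0: 0  (start)
  step 1: 3  (read b: 0→3)
  step 2: 3  (read b: 3→3)
  step 3: 2  (read a: 3→2)
  step 4: 0  (read a: 2→0)
  step 5: 0  (read c: 0→0)
  step 6: 3  (read b: 0→3)
  step 7: 2  (read a: 3→2)
  step 8: 1  (read c: 2→1)

After reading 8 characters, D is in state 1.
(This kind of state-tracing is the core of the pumping-lemma construction: with 6 states, pigeonhole forces a repeat within the first 6 steps.)

1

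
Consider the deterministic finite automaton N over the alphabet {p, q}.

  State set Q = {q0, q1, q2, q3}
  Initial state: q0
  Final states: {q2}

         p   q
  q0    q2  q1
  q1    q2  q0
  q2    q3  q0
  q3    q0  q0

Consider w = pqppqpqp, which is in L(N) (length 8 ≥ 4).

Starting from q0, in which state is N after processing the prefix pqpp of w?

Run of N on the first 4 characters of w = p q p p:
  step 0: q0  (start)
  step 1: q2  (read p: q0→q2)
  step 2: q0  (read q: q2→q0)
  step 3: q2  (read p: q0→q2)
  step 4: q3  (read p: q2→q3)

After reading 4 characters, N is in state q3.
(This kind of state-tracing is the core of the pumping-lemma construction: with 4 states, pigeonhole forces a repeat within the first 4 steps.)

q3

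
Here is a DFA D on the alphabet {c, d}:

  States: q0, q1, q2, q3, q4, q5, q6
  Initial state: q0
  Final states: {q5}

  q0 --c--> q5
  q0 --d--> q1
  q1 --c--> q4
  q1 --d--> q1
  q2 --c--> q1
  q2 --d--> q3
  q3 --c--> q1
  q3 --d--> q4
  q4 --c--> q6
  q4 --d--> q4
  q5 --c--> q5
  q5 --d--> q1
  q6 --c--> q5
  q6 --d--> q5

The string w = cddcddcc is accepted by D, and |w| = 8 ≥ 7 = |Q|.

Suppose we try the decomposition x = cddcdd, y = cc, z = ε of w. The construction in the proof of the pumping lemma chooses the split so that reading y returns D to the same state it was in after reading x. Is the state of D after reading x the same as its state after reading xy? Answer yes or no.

no

State sequence: q0 -c-> q5 -d-> q1 -d-> q1 -c-> q4 -d-> q4 -d-> q4 -c-> q6 -c-> q5

After x (step 6): q4. After xy (step 8): q5.
They differ (q4 ≠ q5), so y is not a cycle from the state after x; this split is not the one the pumping-lemma construction produces, and pumping y need not keep the string in L(D).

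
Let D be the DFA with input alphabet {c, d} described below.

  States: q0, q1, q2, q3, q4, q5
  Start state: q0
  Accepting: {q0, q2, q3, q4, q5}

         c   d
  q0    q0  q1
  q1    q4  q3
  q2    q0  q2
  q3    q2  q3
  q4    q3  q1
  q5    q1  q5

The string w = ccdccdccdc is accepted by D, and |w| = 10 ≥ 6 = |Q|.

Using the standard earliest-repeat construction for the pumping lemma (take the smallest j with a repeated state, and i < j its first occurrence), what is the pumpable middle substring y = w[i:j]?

c

State sequence: q0 -c-> q0 -c-> q0 -d-> q1 -c-> q4 -c-> q3 -d-> q3 -c-> q2 -c-> q0 -d-> q1 -c-> q4
First repeat at step 1: q0 was already visited.

So i = 0, j = 1, giving x = w[0:0] = ε, y = w[0:1] = c, z = w[1:10] = cdccdccdc.
Check: |xy| = 1 ≤ 6 and |y| = 1 ≥ 1. Reading y takes D from q0 back to q0, so every xyⁱz is accepted.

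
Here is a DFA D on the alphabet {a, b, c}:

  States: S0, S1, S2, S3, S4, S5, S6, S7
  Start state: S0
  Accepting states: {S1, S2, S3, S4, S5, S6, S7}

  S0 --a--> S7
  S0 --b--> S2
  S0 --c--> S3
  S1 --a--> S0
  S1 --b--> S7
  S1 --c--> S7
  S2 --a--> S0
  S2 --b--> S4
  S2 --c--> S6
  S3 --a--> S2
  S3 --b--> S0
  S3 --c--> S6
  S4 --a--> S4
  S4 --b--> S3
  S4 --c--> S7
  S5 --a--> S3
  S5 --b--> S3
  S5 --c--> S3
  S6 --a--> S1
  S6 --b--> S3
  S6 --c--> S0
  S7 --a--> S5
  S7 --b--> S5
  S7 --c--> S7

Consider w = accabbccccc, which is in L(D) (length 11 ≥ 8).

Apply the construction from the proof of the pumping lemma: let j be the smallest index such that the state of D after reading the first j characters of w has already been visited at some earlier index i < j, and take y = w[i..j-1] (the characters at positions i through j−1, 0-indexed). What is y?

c

Run of D on w = a c c a b b c c c c c:
  step 0: S0  (start)
  step 1: S7  (read a: S0→S7)
  step 2: S7  (read c: S7→S7)   ← first repeat (S7 seen earlier)
  step 3: S7  (read c: S7→S7)
  step 4: S5  (read a: S7→S5)
  step 5: S3  (read b: S5→S3)
  step 6: S0  (read b: S3→S0)
  step 7: S3  (read c: S0→S3)
  step 8: S6  (read c: S3→S6)
  step 9: S0  (read c: S6→S0)
  step 10: S3  (read c: S0→S3)
  step 11: S6  (read c: S3→S6)

So i = 1, j = 2, giving x = w[0:1] = a, y = w[1:2] = c, z = w[2:11] = cabbccccc.
Check: |xy| = 2 ≤ 8 and |y| = 1 ≥ 1. Reading y takes D from S7 back to S7, so every xyⁱz is accepted.
Since D has 8 states, any run of length ≥ 8 visits 8+1 states, so by pigeonhole some state repeats within the first 8 steps — that repeat gives the pumpable loop.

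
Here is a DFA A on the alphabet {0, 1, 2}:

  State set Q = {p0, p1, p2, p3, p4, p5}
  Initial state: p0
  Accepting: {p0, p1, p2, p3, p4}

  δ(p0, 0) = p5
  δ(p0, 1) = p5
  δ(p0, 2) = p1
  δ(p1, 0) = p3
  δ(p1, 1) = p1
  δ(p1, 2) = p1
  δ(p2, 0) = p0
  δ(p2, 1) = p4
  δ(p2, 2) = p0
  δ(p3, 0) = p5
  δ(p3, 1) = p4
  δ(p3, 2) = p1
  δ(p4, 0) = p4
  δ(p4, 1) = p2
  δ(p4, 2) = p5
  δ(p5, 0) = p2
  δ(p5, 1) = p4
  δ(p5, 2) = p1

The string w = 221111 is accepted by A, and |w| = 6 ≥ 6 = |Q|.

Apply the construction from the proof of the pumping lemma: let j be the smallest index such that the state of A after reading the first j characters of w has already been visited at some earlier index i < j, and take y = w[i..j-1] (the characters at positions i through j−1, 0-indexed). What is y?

State sequence: p0 -2-> p1 -2-> p1 -1-> p1 -1-> p1 -1-> p1 -1-> p1
First repeat at step 2: p1 was already visited.

So i = 1, j = 2, giving x = w[0:1] = 2, y = w[1:2] = 2, z = w[2:6] = 1111.
Check: |xy| = 2 ≤ 6 and |y| = 1 ≥ 1. Reading y takes A from p1 back to p1, so every xyⁱz is accepted.
The DFA has 6 states, so the proof of the pumping lemma guarantees a repeated state among the first 6+1 visited; the segment between the two visits is the pumpable y.

2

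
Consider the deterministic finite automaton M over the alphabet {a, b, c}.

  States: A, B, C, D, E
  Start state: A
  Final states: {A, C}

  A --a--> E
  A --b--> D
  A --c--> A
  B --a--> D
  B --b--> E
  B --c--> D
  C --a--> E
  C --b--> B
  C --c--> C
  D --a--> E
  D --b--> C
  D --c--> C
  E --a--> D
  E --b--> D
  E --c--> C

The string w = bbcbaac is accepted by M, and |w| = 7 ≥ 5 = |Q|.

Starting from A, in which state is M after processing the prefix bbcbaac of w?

C

Run of M on the first 7 characters of w = b b c b a a c:
  step 0: A  (start)
  step 1: D  (read b: A→D)
  step 2: C  (read b: D→C)
  step 3: C  (read c: C→C)
  step 4: B  (read b: C→B)
  step 5: D  (read a: B→D)
  step 6: E  (read a: D→E)
  step 7: C  (read c: E→C)

After reading 7 characters, M is in state C.
(This kind of state-tracing is the core of the pumping-lemma construction: with 5 states, pigeonhole forces a repeat within the first 5 steps.)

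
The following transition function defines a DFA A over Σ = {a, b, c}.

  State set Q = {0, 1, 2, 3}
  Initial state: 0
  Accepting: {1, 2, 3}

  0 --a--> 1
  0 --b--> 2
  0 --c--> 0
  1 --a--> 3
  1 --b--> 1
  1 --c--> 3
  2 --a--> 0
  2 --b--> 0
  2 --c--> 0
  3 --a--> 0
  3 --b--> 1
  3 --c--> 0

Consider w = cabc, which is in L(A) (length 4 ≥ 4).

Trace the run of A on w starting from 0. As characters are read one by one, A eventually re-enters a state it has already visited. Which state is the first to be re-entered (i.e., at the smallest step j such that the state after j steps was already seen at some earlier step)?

0

Run of A on w = c a b c:
  step 0: 0  (start)
  step 1: 0  (read c: 0→0)   ← first repeat (0 seen earlier)
  step 2: 1  (read a: 0→1)
  step 3: 1  (read b: 1→1)
  step 4: 3  (read c: 1→3)

The earliest repeat is at step j = 1: A is in 0, which it already visited at step i = 0.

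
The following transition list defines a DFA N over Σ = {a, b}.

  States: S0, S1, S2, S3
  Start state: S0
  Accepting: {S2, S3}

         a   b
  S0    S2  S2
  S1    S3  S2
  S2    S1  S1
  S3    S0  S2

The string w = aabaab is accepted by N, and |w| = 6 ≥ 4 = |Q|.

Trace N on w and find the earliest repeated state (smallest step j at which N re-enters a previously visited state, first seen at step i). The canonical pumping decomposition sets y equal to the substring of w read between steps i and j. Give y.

ab

State sequence: S0 -a-> S2 -a-> S1 -b-> S2 -a-> S1 -a-> S3 -b-> S2
First repeat at step 3: S2 was already visited.

So i = 1, j = 3, giving x = w[0:1] = a, y = w[1:3] = ab, z = w[3:6] = aab.
Check: |xy| = 3 ≤ 4 and |y| = 2 ≥ 1. Reading y takes N from S2 back to S2, so every xyⁱz is accepted.
With |Q| = 4, pigeonhole forces a state repeat no later than step 4; the substring read between the first and second visits to that state can be pumped.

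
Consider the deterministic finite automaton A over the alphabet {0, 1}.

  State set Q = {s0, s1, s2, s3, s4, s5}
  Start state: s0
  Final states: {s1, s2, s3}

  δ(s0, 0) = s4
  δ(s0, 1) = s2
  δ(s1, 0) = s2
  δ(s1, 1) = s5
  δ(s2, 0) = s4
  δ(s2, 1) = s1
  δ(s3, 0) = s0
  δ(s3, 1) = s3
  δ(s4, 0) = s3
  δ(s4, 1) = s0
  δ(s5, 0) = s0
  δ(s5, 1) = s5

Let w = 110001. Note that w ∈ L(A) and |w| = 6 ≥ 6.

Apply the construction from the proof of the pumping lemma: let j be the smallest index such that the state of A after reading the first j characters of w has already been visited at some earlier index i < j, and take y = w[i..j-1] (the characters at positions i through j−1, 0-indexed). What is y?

10

State sequence: s0 -1-> s2 -1-> s1 -0-> s2 -0-> s4 -0-> s3 -1-> s3
First repeat at step 3: s2 was already visited.

So i = 1, j = 3, giving x = w[0:1] = 1, y = w[1:3] = 10, z = w[3:6] = 001.
Check: |xy| = 3 ≤ 6 and |y| = 2 ≥ 1. Reading y takes A from s2 back to s2, so every xyⁱz is accepted.
Pumping length from the standard proof: p = 6 (the number of states). The repeated state found above gives |xy| = j ≤ 6 and |y| = j − i ≥ 1.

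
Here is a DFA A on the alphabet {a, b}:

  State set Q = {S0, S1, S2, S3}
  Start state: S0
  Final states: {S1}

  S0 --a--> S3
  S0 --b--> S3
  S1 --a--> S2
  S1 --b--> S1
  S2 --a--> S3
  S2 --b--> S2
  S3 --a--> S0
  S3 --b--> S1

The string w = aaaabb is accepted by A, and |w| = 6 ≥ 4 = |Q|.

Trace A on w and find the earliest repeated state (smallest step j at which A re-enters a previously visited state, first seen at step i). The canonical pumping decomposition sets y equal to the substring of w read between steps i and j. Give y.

aa

Run of A on w = a a a a b b:
  step 0: S0  (start)
  step 1: S3  (read a: S0→S3)
  step 2: S0  (read a: S3→S0)   ← first repeat (S0 seen earlier)
  step 3: S3  (read a: S0→S3)
  step 4: S0  (read a: S3→S0)
  step 5: S3  (read b: S0→S3)
  step 6: S1  (read b: S3→S1)

So i = 0, j = 2, giving x = w[0:0] = ε, y = w[0:2] = aa, z = w[2:6] = aabb.
Check: |xy| = 2 ≤ 4 and |y| = 2 ≥ 1. Reading y takes A from S0 back to S0, so every xyⁱz is accepted.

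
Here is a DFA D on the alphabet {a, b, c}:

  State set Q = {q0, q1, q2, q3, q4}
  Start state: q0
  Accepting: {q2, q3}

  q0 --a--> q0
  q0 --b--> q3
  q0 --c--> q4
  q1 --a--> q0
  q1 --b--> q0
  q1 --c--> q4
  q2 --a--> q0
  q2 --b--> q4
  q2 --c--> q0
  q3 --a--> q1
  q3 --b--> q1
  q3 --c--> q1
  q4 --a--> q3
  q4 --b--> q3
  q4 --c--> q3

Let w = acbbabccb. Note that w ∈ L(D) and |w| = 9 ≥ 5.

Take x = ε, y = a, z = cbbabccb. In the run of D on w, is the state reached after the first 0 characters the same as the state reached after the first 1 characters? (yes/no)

State sequence: q0 -a-> q0

After x (step 0): q0. After xy (step 1): q0.
They match, so y = a drives D around a cycle from q0 back to itself; pumping y any number of times keeps D in q0 before reading z, and xyⁱz ∈ L(D) for every i ≥ 0.

yes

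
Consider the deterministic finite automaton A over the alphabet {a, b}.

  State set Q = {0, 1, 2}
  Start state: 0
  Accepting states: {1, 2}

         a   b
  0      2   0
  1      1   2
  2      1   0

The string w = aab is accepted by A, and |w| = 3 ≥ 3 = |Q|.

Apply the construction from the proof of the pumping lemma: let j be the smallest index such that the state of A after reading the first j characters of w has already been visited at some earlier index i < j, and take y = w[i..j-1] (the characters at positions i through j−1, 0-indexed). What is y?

ab

Run of A on w = a a b:
  step 0: 0  (start)
  step 1: 2  (read a: 0→2)
  step 2: 1  (read a: 2→1)
  step 3: 2  (read b: 1→2)   ← first repeat (2 seen earlier)

So i = 1, j = 3, giving x = w[0:1] = a, y = w[1:3] = ab, z = w[3:3] = ε.
Check: |xy| = 3 ≤ 3 and |y| = 2 ≥ 1. Reading y takes A from 2 back to 2, so every xyⁱz is accepted.
With |Q| = 3, pigeonhole forces a state repeat no later than step 3; the substring read between the first and second visits to that state can be pumped.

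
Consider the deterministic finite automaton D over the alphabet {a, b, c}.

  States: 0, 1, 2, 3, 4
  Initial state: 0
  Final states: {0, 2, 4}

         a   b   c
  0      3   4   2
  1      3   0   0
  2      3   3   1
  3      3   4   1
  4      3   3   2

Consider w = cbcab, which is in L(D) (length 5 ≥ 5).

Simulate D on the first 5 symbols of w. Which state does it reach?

Run of D on the first 5 characters of w = c b c a b:
  step 0: 0  (start)
  step 1: 2  (read c: 0→2)
  step 2: 3  (read b: 2→3)
  step 3: 1  (read c: 3→1)
  step 4: 3  (read a: 1→3)
  step 5: 4  (read b: 3→4)

After reading 5 characters, D is in state 4.

4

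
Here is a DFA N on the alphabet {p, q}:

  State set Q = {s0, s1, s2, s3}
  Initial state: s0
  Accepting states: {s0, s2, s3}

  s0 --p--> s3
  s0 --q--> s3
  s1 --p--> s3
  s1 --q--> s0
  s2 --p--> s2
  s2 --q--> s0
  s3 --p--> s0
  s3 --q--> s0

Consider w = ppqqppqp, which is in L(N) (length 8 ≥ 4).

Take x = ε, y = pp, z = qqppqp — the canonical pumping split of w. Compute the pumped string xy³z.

xy^3z = ε·pp·pp·pp·qqppqp = ppppppqqppqp.
Reading y = pp takes N from s0 back to s0, so after x·y·y·y the machine is still in s0, and z then leads to the accepting state s0. Hence ppppppqqppqp ∈ L(N).

ppppppqqppqp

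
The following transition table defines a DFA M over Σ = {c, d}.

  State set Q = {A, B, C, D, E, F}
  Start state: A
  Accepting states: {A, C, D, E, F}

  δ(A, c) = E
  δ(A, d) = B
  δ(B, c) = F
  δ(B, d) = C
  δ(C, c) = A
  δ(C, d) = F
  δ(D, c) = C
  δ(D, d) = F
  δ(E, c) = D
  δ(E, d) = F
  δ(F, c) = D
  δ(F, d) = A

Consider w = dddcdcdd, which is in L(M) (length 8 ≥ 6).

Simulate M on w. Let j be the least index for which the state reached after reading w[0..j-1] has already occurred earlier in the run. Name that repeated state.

F

Run of M on w = d d d c d c d d:
  step 0: A  (start)
  step 1: B  (read d: A→B)
  step 2: C  (read d: B→C)
  step 3: F  (read d: C→F)
  step 4: D  (read c: F→D)
  step 5: F  (read d: D→F)   ← first repeat (F seen earlier)
  step 6: D  (read c: F→D)
  step 7: F  (read d: D→F)
  step 8: A  (read d: F→A)

The earliest repeat is at step j = 5: M is in F, which it already visited at step i = 3.
Since M has 6 states, any run of length ≥ 6 visits 6+1 states, so by pigeonhole some state repeats within the first 6 steps — that repeat gives the pumpable loop.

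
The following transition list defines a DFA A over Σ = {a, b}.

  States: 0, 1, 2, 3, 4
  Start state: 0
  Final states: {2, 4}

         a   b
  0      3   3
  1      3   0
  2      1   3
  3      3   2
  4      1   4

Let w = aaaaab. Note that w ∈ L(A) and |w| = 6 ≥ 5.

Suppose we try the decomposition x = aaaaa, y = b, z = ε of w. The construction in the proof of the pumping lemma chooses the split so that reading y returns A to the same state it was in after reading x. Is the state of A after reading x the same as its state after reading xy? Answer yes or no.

no

Run of A on the first 6 characters of w = a a a a a b:
  step 0: 0  (start)
  step 1: 3  (read a: 0→3)
  step 2: 3  (read a: 3→3)
  step 3: 3  (read a: 3→3)
  step 4: 3  (read a: 3→3)
  step 5: 3  (read a: 3→3)
  step 6: 2  (read b: 3→2)

After x (step 5): 3. After xy (step 6): 2.
They differ (3 ≠ 2), so y is not a cycle from the state after x; this split is not the one the pumping-lemma construction produces, and pumping y need not keep the string in L(A).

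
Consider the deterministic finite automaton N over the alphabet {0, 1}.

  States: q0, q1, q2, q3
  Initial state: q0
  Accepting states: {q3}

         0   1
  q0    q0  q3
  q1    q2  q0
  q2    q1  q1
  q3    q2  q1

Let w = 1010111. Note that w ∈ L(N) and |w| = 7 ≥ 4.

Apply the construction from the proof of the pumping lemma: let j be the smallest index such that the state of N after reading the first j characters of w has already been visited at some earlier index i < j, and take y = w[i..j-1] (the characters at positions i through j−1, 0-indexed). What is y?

State sequence: q0 -1-> q3 -0-> q2 -1-> q1 -0-> q2 -1-> q1 -1-> q0 -1-> q3
First repeat at step 4: q2 was already visited.

So i = 2, j = 4, giving x = w[0:2] = 10, y = w[2:4] = 10, z = w[4:7] = 111.
Check: |xy| = 4 ≤ 4 and |y| = 2 ≥ 1. Reading y takes N from q2 back to q2, so every xyⁱz is accepted.
The DFA has 4 states, so the proof of the pumping lemma guarantees a repeated state among the first 4+1 visited; the segment between the two visits is the pumpable y.

10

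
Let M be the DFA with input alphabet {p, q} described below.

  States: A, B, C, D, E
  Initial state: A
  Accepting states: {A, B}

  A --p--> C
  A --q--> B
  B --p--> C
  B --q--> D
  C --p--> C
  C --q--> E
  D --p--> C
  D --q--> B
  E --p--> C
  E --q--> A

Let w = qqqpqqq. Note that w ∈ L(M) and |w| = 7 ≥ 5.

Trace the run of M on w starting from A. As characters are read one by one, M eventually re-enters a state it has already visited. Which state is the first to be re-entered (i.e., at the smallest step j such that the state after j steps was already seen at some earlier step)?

State sequence: A -q-> B -q-> D -q-> B -p-> C -q-> E -q-> A -q-> B
First repeat at step 3: B was already visited.

The earliest repeat is at step j = 3: M is in B, which it already visited at step i = 1.

B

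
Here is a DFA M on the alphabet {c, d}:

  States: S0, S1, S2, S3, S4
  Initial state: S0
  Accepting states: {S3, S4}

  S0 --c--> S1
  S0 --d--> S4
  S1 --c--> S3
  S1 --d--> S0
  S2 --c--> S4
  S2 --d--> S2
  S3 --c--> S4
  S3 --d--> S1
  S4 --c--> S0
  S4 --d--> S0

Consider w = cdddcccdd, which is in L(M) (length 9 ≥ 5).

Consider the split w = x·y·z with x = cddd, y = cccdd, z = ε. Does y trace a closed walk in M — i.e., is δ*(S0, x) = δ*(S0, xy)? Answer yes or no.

no

State sequence: S0 -c-> S1 -d-> S0 -d-> S4 -d-> S0 -c-> S1 -c-> S3 -c-> S4 -d-> S0 -d-> S4

After x (step 4): S0. After xy (step 9): S4.
They differ (S0 ≠ S4), so y is not a cycle from the state after x; this split is not the one the pumping-lemma construction produces, and pumping y need not keep the string in L(M).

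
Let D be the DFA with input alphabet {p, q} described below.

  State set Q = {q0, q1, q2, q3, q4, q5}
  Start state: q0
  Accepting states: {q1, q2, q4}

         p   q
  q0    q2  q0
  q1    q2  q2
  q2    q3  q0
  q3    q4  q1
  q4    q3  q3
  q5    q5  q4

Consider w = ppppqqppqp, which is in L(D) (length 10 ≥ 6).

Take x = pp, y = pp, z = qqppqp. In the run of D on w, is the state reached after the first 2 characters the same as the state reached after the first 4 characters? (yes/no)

yes

State sequence: q0 -p-> q2 -p-> q3 -p-> q4 -p-> q3

After x (step 2): q3. After xy (step 4): q3.
They match, so y = pp drives D around a cycle from q3 back to itself; pumping y any number of times keeps D in q3 before reading z, and xyⁱz ∈ L(D) for every i ≥ 0.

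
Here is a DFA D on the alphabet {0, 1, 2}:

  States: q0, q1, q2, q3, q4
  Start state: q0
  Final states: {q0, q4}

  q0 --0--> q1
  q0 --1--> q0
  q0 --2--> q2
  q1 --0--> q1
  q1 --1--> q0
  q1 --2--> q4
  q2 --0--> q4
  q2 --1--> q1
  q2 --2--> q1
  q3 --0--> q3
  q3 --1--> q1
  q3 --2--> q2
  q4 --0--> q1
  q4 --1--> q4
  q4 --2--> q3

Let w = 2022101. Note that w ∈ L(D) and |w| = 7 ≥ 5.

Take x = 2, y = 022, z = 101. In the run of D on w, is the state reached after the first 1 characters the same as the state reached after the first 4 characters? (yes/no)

Run of D on the first 4 characters of w = 2 0 2 2:
  step 0: q0  (start)
  step 1: q2  (read 2: q0→q2)
  step 2: q4  (read 0: q2→q4)
  step 3: q3  (read 2: q4→q3)
  step 4: q2  (read 2: q3→q2)

After x (step 1): q2. After xy (step 4): q2.
They match, so y = 022 drives D around a cycle from q2 back to itself; pumping y any number of times keeps D in q2 before reading z, and xyⁱz ∈ L(D) for every i ≥ 0.

yes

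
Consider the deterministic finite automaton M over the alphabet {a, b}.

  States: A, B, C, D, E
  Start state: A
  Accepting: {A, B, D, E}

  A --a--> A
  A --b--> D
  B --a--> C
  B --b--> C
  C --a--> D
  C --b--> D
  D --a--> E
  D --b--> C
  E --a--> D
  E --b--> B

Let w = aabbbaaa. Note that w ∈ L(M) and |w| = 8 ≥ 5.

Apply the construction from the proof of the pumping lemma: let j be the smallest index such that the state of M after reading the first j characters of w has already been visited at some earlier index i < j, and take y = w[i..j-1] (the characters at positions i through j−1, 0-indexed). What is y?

State sequence: A -a-> A -a-> A -b-> D -b-> C -b-> D -a-> E -a-> D -a-> E
First repeat at step 1: A was already visited.

So i = 0, j = 1, giving x = w[0:0] = ε, y = w[0:1] = a, z = w[1:8] = abbbaaa.
Check: |xy| = 1 ≤ 5 and |y| = 1 ≥ 1. Reading y takes M from A back to A, so every xyⁱz is accepted.

a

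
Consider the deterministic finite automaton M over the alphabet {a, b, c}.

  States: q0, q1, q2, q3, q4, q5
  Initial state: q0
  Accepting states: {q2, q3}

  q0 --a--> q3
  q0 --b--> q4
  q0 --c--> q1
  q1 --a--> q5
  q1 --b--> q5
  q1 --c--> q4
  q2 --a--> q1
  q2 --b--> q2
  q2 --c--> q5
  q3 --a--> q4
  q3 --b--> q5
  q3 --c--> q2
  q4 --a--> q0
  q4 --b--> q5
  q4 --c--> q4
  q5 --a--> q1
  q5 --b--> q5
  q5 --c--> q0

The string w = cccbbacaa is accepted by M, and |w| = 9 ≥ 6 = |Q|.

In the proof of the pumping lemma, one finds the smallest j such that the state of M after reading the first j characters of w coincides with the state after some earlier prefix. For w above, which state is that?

State sequence: q0 -c-> q1 -c-> q4 -c-> q4 -b-> q5 -b-> q5 -a-> q1 -c-> q4 -a-> q0 -a-> q3
First repeat at step 3: q4 was already visited.

The earliest repeat is at step j = 3: M is in q4, which it already visited at step i = 2.
The DFA has 6 states, so the proof of the pumping lemma guarantees a repeated state among the first 6+1 visited; the segment between the two visits is the pumpable y.

q4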